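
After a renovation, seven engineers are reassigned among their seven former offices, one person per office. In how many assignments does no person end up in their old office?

1854

Use !n = (n-1)(!(n-1) + !(n-2)).
!7 = 6·(265 + 44) = 6·309 = 1854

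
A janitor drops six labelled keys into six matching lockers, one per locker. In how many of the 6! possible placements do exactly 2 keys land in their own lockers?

Pick the 2 fixed positions: C(6,2) = 15 ways.
The remaining 4 must be deranged: !4 = 9.
Total: 15 × 9 = 135.

135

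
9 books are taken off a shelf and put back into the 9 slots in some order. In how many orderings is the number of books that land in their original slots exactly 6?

Choose which 6 of the 9 are fixed: C(9,6) = 84.
The remaining 3 must be deranged: !3 = 2.
Total: 84 × 2 = 168.

168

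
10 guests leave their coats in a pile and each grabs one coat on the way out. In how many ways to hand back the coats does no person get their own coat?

1334961

Use !n = (n-1)(!(n-1) + !(n-2)).
!10 = 9·(133496 + 14833) = 9·148329 = 1334961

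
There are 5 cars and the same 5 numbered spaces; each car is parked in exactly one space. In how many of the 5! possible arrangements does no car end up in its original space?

44

Use !n = (n-1)(!(n-1) + !(n-2)).
!5 = 4·(9 + 2) = 4·11 = 44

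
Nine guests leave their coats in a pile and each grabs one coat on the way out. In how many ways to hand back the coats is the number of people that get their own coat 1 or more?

Sum C(9,i)·!(9-i) for i = 1..9:
  i=1: C(9,1)·!8 = 9·14833 = 133497
  i=2: C(9,2)·!7 = 36·1854 = 66744
  i=3: C(9,3)·!6 = 84·265 = 22260
  i=4: C(9,4)·!5 = 126·44 = 5544
  i=5: C(9,5)·!4 = 126·9 = 1134
  i=6: C(9,6)·!3 = 84·2 = 168
  i=7: C(9,7)·!2 = 36·1 = 36
  i=8: C(9,8)·!1 = 9·0 = 0
  i=9: C(9,9)·!0 = 1·1 = 1
Total = 229384.

229384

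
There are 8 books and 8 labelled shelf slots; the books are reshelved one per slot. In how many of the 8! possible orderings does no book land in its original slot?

The subfactorial !8 = [8!/e] (nearest integer).
8! = 40320, and 40320/e ≈ 14832.90, so !8 = 14833.

14833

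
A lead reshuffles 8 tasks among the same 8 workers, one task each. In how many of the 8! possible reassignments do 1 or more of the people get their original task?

# with exactly i fixed is C(8,i)·!(8-i); sum over i=1..8:
  i=1: C(8,1)·!7 = 8·1854 = 14832
  i=2: C(8,2)·!6 = 28·265 = 7420
  i=3: C(8,3)·!5 = 56·44 = 2464
  i=4: C(8,4)·!4 = 70·9 = 630
  i=5: C(8,5)·!3 = 56·2 = 112
  i=6: C(8,6)·!2 = 28·1 = 28
  i=7: C(8,7)·!1 = 8·0 = 0
  i=8: C(8,8)·!0 = 1·1 = 1
Total = 25487.

25487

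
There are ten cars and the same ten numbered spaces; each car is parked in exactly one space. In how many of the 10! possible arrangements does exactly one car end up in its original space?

1334960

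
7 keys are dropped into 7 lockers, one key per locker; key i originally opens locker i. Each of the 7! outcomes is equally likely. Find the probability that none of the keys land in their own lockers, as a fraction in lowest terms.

103/280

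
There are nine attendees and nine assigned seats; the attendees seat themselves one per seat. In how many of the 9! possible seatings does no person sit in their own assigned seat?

133496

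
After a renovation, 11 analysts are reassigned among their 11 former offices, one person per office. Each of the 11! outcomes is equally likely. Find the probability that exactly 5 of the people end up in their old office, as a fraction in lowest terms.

53/17280

Favorable outcomes: C(11,5)·!6 = 462·265 = 122430.
Total outcomes: 11! = 39916800.
Probability = 122430/39916800 = 53/17280.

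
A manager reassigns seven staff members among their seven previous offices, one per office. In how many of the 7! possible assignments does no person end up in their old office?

1854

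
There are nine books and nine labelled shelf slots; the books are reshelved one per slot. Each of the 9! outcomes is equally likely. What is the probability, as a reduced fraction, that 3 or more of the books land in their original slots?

29143/362880

Favorable outcomes: Σ_{i≥3} C(9,i)·!(9-i) = 84·265 + 126·44 + 126·9 + 84·2 + 36·1 + 9·0 + 1·1 = 29143.
Total outcomes: 9! = 362880.
Probability = 29143/362880 = 29143/362880.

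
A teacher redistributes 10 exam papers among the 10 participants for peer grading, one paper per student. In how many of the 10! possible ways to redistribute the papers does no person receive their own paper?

The subfactorial !10 = [10!/e] (nearest integer).
10! = 3628800, and 3628800/e ≈ 1334960.92, so !10 = 1334961.

1334961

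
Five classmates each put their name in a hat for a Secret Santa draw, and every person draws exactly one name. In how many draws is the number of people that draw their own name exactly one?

45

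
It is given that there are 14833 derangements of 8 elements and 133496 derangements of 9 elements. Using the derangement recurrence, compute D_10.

1334961

D_10 = (10-1)·(D_9 + D_8) = 9·(133496 + 14833) = 9·148329 = 1334961.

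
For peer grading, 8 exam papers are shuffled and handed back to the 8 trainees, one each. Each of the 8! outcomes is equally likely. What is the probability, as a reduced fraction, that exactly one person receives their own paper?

103/280

Favorable outcomes: C(8,1)·!7 = 8·1854 = 14832.
Total outcomes: 8! = 40320.
Probability = 14832/40320 = 103/280.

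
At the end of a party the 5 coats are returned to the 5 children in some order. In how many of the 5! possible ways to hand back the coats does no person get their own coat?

!5 is the nearest integer to 5!/e.
5! = 120, and 120/e ≈ 44.15, so !5 = 44.

44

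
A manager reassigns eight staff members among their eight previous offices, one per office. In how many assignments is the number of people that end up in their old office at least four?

771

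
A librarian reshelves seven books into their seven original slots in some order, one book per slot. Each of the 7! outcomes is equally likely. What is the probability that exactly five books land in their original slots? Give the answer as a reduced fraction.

1/240

Favorable outcomes: C(7,5)·!2 = 21·1 = 21.
Total outcomes: 7! = 5040.
Probability = 21/5040 = 1/240.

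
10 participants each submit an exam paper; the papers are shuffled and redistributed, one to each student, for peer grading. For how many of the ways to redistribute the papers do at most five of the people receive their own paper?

Sum C(10,i)·!(10-i) for i = 0..5:
  i=0: C(10,0)·!10 = 1·1334961 = 1334961
  i=1: C(10,1)·!9 = 10·133496 = 1334960
  i=2: C(10,2)·!8 = 45·14833 = 667485
  i=3: C(10,3)·!7 = 120·1854 = 222480
  i=4: C(10,4)·!6 = 210·265 = 55650
  i=5: C(10,5)·!5 = 252·44 = 11088
Total = 3626624.

3626624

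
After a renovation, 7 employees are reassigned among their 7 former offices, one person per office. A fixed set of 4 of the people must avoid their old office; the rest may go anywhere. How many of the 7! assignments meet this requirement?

2790

Let A_j be the event that the j-th constrained one is fixed. By inclusion-exclusion over the 4 events:
Σ_{j=0}^{4} (-1)^j C(4,j)(7-j)!
= C(4,0)·7! - C(4,1)·6! + C(4,2)·5! - C(4,3)·4! + C(4,4)·3!
= 5040 - 2880 + 720 - 96 + 6
= 2790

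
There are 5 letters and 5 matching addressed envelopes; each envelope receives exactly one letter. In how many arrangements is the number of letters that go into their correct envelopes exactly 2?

Choose which 2 of the 5 are fixed: C(5,2) = 10.
The other 3 form a derangement: !3 = 2.
Total: 10 × 2 = 20.

20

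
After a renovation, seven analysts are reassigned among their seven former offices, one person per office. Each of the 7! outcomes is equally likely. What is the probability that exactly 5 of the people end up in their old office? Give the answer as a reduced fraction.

1/240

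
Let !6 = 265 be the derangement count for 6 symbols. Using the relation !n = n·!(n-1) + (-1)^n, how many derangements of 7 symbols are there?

1854

!7 = 7·265 - 1 = 1854.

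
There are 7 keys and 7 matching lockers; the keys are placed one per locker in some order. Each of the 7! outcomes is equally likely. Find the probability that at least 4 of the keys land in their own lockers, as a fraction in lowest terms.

Favorable outcomes: Σ_{i≥4} C(7,i)·!(7-i) = 35·2 + 21·1 + 7·0 + 1·1 = 92.
Total outcomes: 7! = 5040.
Probability = 92/5040 = 23/1260.

23/1260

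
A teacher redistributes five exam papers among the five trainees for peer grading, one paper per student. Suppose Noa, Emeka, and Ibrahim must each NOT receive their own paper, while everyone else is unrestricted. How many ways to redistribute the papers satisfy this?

64

Let A_j be the event that the j-th constrained one is fixed. By inclusion-exclusion over the 3 events:
Σ_{j=0}^{3} (-1)^j C(3,j)(5-j)!
= C(3,0)·5! - C(3,1)·4! + C(3,2)·3! - C(3,3)·2!
= 120 - 72 + 18 - 2
= 64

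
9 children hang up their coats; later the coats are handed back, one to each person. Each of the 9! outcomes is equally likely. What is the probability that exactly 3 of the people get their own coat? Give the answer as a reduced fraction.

53/864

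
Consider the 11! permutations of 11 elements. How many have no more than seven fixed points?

# with exactly i fixed is C(11,i)·!(11-i); sum over i=0..7:
  i=0: C(11,0)·!11 = 1·14684570 = 14684570
  i=1: C(11,1)·!10 = 11·1334961 = 14684571
  i=2: C(11,2)·!9 = 55·133496 = 7342280
  i=3: C(11,3)·!8 = 165·14833 = 2447445
  i=4: C(11,4)·!7 = 330·1854 = 611820
  i=5: C(11,5)·!6 = 462·265 = 122430
  i=6: C(11,6)·!5 = 462·44 = 20328
  i=7: C(11,7)·!4 = 330·9 = 2970
Total = 39916414.

39916414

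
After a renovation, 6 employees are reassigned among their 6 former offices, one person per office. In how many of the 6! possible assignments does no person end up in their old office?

265

By inclusion-exclusion, !6 = Σ (-1)^k · 6!/k! for k=0..6
= 6! - 6!/1! + 6!/2! - 6!/3! + 6!/4! - 6!/5! + 6!/6!
= 720 - 720 + 360 - 120 + 30 - 6 + 1
= 265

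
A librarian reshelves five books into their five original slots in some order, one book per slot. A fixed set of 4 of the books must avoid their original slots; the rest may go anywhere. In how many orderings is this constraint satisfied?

53

Inclusion-exclusion on the 4 forbidden self-matches:
Σ_{j=0}^{4} (-1)^j C(4,j)(5-j)!
= C(4,0)·5! - C(4,1)·4! + C(4,2)·3! - C(4,3)·2! + C(4,4)·1!
= 120 - 96 + 36 - 8 + 1
= 53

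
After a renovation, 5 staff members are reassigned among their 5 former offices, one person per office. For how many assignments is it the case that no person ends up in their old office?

Use !n = (n-1)(!(n-1) + !(n-2)).
!5 = 4·(9 + 2) = 4·11 = 44

44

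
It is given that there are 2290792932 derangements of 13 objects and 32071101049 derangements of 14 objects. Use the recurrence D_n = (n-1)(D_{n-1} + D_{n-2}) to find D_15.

481066515734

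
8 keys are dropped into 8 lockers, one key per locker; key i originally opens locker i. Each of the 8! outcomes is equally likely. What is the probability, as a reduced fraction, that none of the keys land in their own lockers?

2119/5760

Favorable outcomes: !8 = 14833.
Total outcomes: 8! = 40320.
Probability = 14833/40320 = 2119/5760.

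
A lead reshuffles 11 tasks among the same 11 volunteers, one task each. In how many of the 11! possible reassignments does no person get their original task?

14684570

!11 is the nearest integer to 11!/e.
11! = 39916800, and 39916800/e ≈ 14684570.08, so !11 = 14684570.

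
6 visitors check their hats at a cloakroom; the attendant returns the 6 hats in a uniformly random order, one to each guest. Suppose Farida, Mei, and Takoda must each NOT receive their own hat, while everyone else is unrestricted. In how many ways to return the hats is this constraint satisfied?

426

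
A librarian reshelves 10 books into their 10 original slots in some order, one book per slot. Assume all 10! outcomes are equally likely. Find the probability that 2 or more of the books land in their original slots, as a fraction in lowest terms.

Favorable outcomes: Σ_{i≥2} C(10,i)·!(10-i) = 45·14833 + 120·1854 + 210·265 + 252·44 + 210·9 + 120·2 + 45·1 + 10·0 + 1·1 = 958879.
Total outcomes: 10! = 3628800.
Probability = 958879/3628800 = 958879/3628800.

958879/3628800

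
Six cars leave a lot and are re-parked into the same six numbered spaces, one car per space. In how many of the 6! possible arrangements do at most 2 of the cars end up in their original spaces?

664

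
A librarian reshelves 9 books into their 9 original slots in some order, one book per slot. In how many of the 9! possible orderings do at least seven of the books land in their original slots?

Sum C(9,i)·!(9-i) for i = 7..9:
  i=7: C(9,7)·!2 = 36·1 = 36
  i=8: C(9,8)·!1 = 9·0 = 0
  i=9: C(9,9)·!0 = 1·1 = 1
Total = 37.

37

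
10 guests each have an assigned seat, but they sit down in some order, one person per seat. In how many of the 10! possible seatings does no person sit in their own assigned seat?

1334961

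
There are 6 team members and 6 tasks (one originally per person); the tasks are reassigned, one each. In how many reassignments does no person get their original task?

Recurrence: !6 = 5·(!5 + !4).
!6 = 5·(44 + 9) = 5·53 = 265

265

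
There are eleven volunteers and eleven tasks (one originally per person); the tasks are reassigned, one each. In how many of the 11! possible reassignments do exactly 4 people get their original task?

Choose which 4 of the 11 are fixed: C(11,4) = 330.
The remaining 7 must be deranged: !7 = 1854.
Total: 330 × 1854 = 611820.

611820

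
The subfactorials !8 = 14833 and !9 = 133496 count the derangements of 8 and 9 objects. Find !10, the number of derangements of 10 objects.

1334961

!10 = (10-1)·(!9 + !8) = 9·(133496 + 14833) = 9·148329 = 1334961.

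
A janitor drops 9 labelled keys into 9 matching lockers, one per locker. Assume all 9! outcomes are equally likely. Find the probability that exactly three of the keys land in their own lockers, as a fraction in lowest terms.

53/864

Favorable outcomes: C(9,3)·!6 = 84·265 = 22260.
Total outcomes: 9! = 362880.
Probability = 22260/362880 = 53/864.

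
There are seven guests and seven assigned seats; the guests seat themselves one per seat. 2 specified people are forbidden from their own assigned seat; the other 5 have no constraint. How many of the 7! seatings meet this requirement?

3720

Inclusion-exclusion on the 2 forbidden self-matches:
Σ_{j=0}^{2} (-1)^j C(2,j)(7-j)!
= C(2,0)·7! - C(2,1)·6! + C(2,2)·5!
= 5040 - 1440 + 120
= 3720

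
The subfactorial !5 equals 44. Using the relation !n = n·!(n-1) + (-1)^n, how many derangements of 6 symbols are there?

265

!6 = 6·44 + 1 = 265.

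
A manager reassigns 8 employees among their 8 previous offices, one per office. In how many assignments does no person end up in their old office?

14833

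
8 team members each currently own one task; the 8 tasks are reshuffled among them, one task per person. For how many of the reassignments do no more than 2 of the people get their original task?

37085

# with exactly i fixed is C(8,i)·!(8-i); sum over i=0..2:
  i=0: C(8,0)·!8 = 1·14833 = 14833
  i=1: C(8,1)·!7 = 8·1854 = 14832
  i=2: C(8,2)·!6 = 28·265 = 7420
Total = 37085.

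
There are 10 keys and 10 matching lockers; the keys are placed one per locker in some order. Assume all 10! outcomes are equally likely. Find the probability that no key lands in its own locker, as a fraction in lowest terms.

16481/44800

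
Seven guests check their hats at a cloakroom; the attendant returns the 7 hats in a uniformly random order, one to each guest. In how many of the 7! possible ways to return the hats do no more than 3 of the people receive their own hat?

4948

# with exactly i fixed is C(7,i)·!(7-i); sum over i=0..3:
  i=0: C(7,0)·!7 = 1·1854 = 1854
  i=1: C(7,1)·!6 = 7·265 = 1855
  i=2: C(7,2)·!5 = 21·44 = 924
  i=3: C(7,3)·!4 = 35·9 = 315
Total = 4948.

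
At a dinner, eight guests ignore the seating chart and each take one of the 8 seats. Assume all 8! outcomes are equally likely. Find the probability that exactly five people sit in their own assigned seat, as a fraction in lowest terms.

1/360

Favorable outcomes: C(8,5)·!3 = 56·2 = 112.
Total outcomes: 8! = 40320.
Probability = 112/40320 = 1/360.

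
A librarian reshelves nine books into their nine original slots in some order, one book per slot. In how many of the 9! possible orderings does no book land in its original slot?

Recurrence: !9 = 9·!8 + (-1)^9.
!9 = 9·14833 - 1 = 133496

133496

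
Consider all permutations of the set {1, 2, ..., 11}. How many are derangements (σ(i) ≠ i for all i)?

14684570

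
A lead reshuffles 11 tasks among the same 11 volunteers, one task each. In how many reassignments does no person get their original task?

14684570

The subfactorial !11 = [11!/e] (nearest integer).
11! = 39916800, and 39916800/e ≈ 14684570.08, so !11 = 14684570.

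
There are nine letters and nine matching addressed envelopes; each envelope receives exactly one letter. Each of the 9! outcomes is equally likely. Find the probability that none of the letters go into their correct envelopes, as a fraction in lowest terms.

16687/45360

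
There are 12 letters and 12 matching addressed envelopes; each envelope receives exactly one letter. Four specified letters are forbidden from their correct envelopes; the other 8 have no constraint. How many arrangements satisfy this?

339696000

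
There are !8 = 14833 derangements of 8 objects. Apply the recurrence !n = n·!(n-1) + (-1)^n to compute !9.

133496

!9 = 9·14833 - 1 = 133496.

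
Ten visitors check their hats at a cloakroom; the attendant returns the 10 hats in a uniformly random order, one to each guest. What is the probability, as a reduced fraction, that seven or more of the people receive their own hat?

143/1814400

Favorable outcomes: Σ_{i≥7} C(10,i)·!(10-i) = 120·2 + 45·1 + 10·0 + 1·1 = 286.
Total outcomes: 10! = 3628800.
Probability = 286/3628800 = 143/1814400.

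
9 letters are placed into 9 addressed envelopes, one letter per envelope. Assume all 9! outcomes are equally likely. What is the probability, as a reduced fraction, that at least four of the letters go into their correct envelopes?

6883/362880

Favorable outcomes: Σ_{i≥4} C(9,i)·!(9-i) = 126·44 + 126·9 + 84·2 + 36·1 + 9·0 + 1·1 = 6883.
Total outcomes: 9! = 362880.
Probability = 6883/362880 = 6883/362880.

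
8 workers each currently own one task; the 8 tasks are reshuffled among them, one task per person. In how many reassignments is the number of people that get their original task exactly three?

Choose which 3 of the 8 are fixed: C(8,3) = 56.
The other 5 form a derangement: !5 = 44.
Total: 56 × 44 = 2464.

2464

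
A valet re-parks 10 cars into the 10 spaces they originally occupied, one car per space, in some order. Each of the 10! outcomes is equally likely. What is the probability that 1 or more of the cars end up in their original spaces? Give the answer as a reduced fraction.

28319/44800

Favorable outcomes: Σ_{i≥1} C(10,i)·!(10-i) = 10·133496 + 45·14833 + 120·1854 + 210·265 + 252·44 + 210·9 + 120·2 + 45·1 + 10·0 + 1·1 = 2293839.
Total outcomes: 10! = 3628800.
Probability = 2293839/3628800 = 28319/44800.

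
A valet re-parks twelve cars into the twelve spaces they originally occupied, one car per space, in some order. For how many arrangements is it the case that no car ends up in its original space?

176214841

!12 = 12! · Σ_{k=0}^{12} (-1)^k/k!
= 12! - 12!/1! + 12!/2! - 12!/3! + 12!/4! - 12!/5! + 12!/6! - 12!/7! + 12!/8! - 12!/9! + 12!/10! - 12!/11! + 12!/12!
= 479001600 - 479001600 + 239500800 - 79833600 + 19958400 - 3991680 + 665280 - 95040 + 11880 - 1320 + 132 - 12 + 1
= 176214841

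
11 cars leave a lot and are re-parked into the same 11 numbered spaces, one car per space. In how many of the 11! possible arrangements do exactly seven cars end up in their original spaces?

2970

Pick the 7 fixed positions: C(11,7) = 330 ways.
The remaining 4 must be deranged: !4 = 9.
Total: 330 × 9 = 2970.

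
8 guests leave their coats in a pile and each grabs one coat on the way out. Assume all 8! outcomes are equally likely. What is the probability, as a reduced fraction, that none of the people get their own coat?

Favorable outcomes: !8 = 14833.
Total outcomes: 8! = 40320.
Probability = 14833/40320 = 2119/5760.

2119/5760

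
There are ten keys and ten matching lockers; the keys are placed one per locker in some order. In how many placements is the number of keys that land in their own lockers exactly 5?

11088

Choose which 5 of the 10 are fixed: C(10,5) = 252.
The remaining 5 must be deranged: !5 = 44.
Total: 252 × 44 = 11088.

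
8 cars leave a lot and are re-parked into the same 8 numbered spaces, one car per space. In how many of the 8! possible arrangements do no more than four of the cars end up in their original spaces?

# with exactly i fixed is C(8,i)·!(8-i); sum over i=0..4:
  i=0: C(8,0)·!8 = 1·14833 = 14833
  i=1: C(8,1)·!7 = 8·1854 = 14832
  i=2: C(8,2)·!6 = 28·265 = 7420
  i=3: C(8,3)·!5 = 56·44 = 2464
  i=4: C(8,4)·!4 = 70·9 = 630
Total = 40179.

40179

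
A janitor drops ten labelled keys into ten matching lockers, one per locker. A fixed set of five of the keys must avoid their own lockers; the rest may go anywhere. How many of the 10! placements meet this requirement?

2170680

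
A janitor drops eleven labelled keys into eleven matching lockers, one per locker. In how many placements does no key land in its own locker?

Use !n = (n-1)(!(n-1) + !(n-2)).
!11 = 10·(1334961 + 133496) = 10·1468457 = 14684570

14684570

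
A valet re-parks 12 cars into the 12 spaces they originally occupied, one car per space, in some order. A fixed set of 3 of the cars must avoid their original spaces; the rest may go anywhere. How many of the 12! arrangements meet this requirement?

Let A_j be the event that the j-th constrained one is fixed. By inclusion-exclusion over the 3 events:
Σ_{j=0}^{3} (-1)^j C(3,j)(12-j)!
= C(3,0)·12! - C(3,1)·11! + C(3,2)·10! - C(3,3)·9!
= 479001600 - 119750400 + 10886400 - 362880
= 369774720

369774720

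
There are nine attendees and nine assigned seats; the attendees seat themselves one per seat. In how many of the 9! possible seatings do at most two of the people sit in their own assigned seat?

333737

Sum C(9,i)·!(9-i) for i = 0..2:
  i=0: C(9,0)·!9 = 1·133496 = 133496
  i=1: C(9,1)·!8 = 9·14833 = 133497
  i=2: C(9,2)·!7 = 36·1854 = 66744
Total = 333737.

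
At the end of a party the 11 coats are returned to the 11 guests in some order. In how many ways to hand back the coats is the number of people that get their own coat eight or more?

386

Sum C(11,i)·!(11-i) for i = 8..11:
  i=8: C(11,8)·!3 = 165·2 = 330
  i=9: C(11,9)·!2 = 55·1 = 55
  i=10: C(11,10)·!1 = 11·0 = 0
  i=11: C(11,11)·!0 = 1·1 = 1
Total = 386.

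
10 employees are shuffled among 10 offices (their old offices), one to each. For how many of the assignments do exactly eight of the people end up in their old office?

Pick the 8 fixed positions: C(10,8) = 45 ways.
The remaining 2 must be deranged: !2 = 1.
Total: 45 × 1 = 45.

45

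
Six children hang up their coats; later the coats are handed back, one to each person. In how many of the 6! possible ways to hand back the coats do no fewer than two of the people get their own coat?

Sum C(6,i)·!(6-i) for i = 2..6:
  i=2: C(6,2)·!4 = 15·9 = 135
  i=3: C(6,3)·!3 = 20·2 = 40
  i=4: C(6,4)·!2 = 15·1 = 15
  i=5: C(6,5)·!1 = 6·0 = 0
  i=6: C(6,6)·!0 = 1·1 = 1
Total = 191.

191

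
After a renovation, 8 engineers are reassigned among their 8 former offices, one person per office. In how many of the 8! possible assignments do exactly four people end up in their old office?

630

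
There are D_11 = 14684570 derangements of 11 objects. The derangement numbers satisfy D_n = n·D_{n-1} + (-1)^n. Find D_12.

176214841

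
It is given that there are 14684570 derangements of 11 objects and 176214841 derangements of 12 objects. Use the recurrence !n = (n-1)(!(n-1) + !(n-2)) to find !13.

2290792932

!13 = (13-1)·(!12 + !11) = 12·(176214841 + 14684570) = 12·190899411 = 2290792932.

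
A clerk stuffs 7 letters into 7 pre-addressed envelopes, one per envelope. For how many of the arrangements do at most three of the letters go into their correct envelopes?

4948

# with exactly i fixed is C(7,i)·!(7-i); sum over i=0..3:
  i=0: C(7,0)·!7 = 1·1854 = 1854
  i=1: C(7,1)·!6 = 7·265 = 1855
  i=2: C(7,2)·!5 = 21·44 = 924
  i=3: C(7,3)·!4 = 35·9 = 315
Total = 4948.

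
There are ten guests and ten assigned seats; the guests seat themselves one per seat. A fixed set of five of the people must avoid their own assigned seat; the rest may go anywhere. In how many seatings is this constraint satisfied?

2170680

Let A_j be the event that the j-th constrained one is fixed. By inclusion-exclusion over the 5 events:
Σ_{j=0}^{5} (-1)^j C(5,j)(10-j)!
= C(5,0)·10! - C(5,1)·9! + C(5,2)·8! - C(5,3)·7! + C(5,4)·6! - C(5,5)·5!
= 3628800 - 1814400 + 403200 - 50400 + 3600 - 120
= 2170680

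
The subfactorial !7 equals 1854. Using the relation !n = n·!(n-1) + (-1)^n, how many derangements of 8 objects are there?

14833

!8 = 8·1854 + 1 = 14833.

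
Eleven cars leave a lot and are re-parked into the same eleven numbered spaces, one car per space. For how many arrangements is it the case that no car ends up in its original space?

The subfactorial !11 = [11!/e] (nearest integer).
11! = 39916800, and 39916800/e ≈ 14684570.08, so !11 = 14684570.

14684570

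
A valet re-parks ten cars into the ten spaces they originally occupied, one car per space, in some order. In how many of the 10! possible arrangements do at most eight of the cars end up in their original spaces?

3628799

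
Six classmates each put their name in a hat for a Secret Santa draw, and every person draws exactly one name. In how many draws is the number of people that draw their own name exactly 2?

135

Pick the 2 fixed positions: C(6,2) = 15 ways.
The remaining 4 must be deranged: !4 = 9.
Total: 15 × 9 = 135.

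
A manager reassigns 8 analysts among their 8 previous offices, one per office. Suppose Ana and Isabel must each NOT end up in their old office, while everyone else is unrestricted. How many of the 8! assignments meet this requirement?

30960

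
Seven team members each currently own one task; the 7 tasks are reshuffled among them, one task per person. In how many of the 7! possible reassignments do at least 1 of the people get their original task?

3186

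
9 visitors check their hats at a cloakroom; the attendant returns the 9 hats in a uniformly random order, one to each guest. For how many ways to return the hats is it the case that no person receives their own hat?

133496

Recurrence: !9 = 9·!8 + (-1)^9.
!9 = 9·14833 - 1 = 133496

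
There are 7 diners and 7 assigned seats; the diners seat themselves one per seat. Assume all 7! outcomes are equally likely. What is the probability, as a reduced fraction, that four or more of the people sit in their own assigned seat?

Favorable outcomes: Σ_{i≥4} C(7,i)·!(7-i) = 35·2 + 21·1 + 7·0 + 1·1 = 92.
Total outcomes: 7! = 5040.
Probability = 92/5040 = 23/1260.

23/1260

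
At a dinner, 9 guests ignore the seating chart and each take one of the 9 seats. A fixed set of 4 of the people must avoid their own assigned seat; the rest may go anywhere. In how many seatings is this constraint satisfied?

Inclusion-exclusion on the 4 forbidden self-matches:
Σ_{j=0}^{4} (-1)^j C(4,j)(9-j)!
= C(4,0)·9! - C(4,1)·8! + C(4,2)·7! - C(4,3)·6! + C(4,4)·5!
= 362880 - 161280 + 30240 - 2880 + 120
= 229080

229080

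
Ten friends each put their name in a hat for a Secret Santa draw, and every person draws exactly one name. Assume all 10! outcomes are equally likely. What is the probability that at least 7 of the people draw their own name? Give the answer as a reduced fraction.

143/1814400

Favorable outcomes: Σ_{i≥7} C(10,i)·!(10-i) = 120·2 + 45·1 + 10·0 + 1·1 = 286.
Total outcomes: 10! = 3628800.
Probability = 286/3628800 = 143/1814400.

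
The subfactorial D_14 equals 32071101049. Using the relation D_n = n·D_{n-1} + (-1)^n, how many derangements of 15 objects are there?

481066515734

D_15 = 15·32071101049 - 1 = 481066515734.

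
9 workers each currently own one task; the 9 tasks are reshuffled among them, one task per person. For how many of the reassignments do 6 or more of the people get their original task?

205

# with exactly i fixed is C(9,i)·!(9-i); sum over i=6..9:
  i=6: C(9,6)·!3 = 84·2 = 168
  i=7: C(9,7)·!2 = 36·1 = 36
  i=8: C(9,8)·!1 = 9·0 = 0
  i=9: C(9,9)·!0 = 1·1 = 1
Total = 205.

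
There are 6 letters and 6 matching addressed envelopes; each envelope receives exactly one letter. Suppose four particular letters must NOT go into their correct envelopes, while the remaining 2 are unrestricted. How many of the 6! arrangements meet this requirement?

362

Let A_j be the event that the j-th constrained one is fixed. By inclusion-exclusion over the 4 events:
Σ_{j=0}^{4} (-1)^j C(4,j)(6-j)!
= C(4,0)·6! - C(4,1)·5! + C(4,2)·4! - C(4,3)·3! + C(4,4)·2!
= 720 - 480 + 144 - 24 + 2
= 362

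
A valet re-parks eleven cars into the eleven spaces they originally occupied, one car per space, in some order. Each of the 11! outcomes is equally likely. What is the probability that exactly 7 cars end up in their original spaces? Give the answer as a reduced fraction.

1/13440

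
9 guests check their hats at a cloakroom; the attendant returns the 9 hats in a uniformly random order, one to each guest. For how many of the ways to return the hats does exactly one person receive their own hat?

133497

Pick the single fixed position: C(9,1) = 9 ways.
The other 8 form a derangement: !8 = 14833.
Total: 9 × 14833 = 133497.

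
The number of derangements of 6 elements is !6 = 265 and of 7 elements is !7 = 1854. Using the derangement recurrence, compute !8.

!8 = (8-1)·(!7 + !6) = 7·(1854 + 265) = 7·2119 = 14833.

14833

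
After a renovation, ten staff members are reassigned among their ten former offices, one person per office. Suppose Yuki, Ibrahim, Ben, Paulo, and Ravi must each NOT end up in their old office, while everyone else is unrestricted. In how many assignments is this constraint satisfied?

Inclusion-exclusion on the 5 forbidden self-matches:
Σ_{j=0}^{5} (-1)^j C(5,j)(10-j)!
= C(5,0)·10! - C(5,1)·9! + C(5,2)·8! - C(5,3)·7! + C(5,4)·6! - C(5,5)·5!
= 3628800 - 1814400 + 403200 - 50400 + 3600 - 120
= 2170680

2170680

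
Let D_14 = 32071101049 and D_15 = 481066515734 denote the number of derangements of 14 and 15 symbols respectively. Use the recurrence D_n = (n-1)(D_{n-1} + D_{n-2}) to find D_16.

7697064251745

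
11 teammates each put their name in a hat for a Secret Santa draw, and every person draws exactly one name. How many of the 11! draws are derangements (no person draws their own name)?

14684570

!11 is the nearest integer to 11!/e.
11! = 39916800, and 39916800/e ≈ 14684570.08, so !11 = 14684570.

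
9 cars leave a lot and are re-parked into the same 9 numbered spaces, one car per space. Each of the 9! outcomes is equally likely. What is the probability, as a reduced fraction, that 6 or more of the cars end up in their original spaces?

Favorable outcomes: Σ_{i≥6} C(9,i)·!(9-i) = 84·2 + 36·1 + 9·0 + 1·1 = 205.
Total outcomes: 9! = 362880.
Probability = 205/362880 = 41/72576.

41/72576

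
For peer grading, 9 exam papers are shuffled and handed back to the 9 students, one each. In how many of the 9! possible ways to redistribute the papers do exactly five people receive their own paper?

1134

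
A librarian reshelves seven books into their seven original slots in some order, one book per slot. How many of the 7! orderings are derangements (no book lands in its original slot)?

1854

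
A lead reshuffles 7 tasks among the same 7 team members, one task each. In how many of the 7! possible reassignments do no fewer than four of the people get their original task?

92

Sum C(7,i)·!(7-i) for i = 4..7:
  i=4: C(7,4)·!3 = 35·2 = 70
  i=5: C(7,5)·!2 = 21·1 = 21
  i=6: C(7,6)·!1 = 7·0 = 0
  i=7: C(7,7)·!0 = 1·1 = 1
Total = 92.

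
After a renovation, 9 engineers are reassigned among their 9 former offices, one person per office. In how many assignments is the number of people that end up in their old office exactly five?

Pick the 5 fixed positions: C(9,5) = 126 ways.
The remaining 4 must be deranged: !4 = 9.
Total: 126 × 9 = 1134.

1134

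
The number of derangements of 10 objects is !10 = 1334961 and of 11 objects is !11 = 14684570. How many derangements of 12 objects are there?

176214841

!12 = (12-1)·(!11 + !10) = 11·(14684570 + 1334961) = 11·16019531 = 176214841.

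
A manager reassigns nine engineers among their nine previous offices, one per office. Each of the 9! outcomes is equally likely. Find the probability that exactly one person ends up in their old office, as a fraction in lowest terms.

2119/5760

Favorable outcomes: C(9,1)·!8 = 9·14833 = 133497.
Total outcomes: 9! = 362880.
Probability = 133497/362880 = 2119/5760.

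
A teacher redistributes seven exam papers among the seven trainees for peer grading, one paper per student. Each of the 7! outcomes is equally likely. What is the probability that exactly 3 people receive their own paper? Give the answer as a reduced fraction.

Favorable outcomes: C(7,3)·!4 = 35·9 = 315.
Total outcomes: 7! = 5040.
Probability = 315/5040 = 1/16.

1/16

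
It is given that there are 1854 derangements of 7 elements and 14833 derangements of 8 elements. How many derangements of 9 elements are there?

!9 = (9-1)·(!8 + !7) = 8·(14833 + 1854) = 8·16687 = 133496.

133496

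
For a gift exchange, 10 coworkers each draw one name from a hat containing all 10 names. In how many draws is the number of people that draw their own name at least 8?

46

Sum C(10,i)·!(10-i) for i = 8..10:
  i=8: C(10,8)·!2 = 45·1 = 45
  i=9: C(10,9)·!1 = 10·0 = 0
  i=10: C(10,10)·!0 = 1·1 = 1
Total = 46.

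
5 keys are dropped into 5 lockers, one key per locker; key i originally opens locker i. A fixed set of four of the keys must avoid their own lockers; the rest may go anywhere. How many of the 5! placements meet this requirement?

53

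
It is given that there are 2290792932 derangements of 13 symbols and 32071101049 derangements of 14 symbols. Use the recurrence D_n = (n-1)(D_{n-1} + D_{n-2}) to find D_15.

D_15 = (15-1)·(D_14 + D_13) = 14·(32071101049 + 2290792932) = 14·34361893981 = 481066515734.

481066515734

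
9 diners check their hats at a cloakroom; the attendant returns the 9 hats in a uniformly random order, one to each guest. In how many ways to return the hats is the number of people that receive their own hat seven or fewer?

362879

# with exactly i fixed is C(9,i)·!(9-i); sum over i=0..7:
  i=0: C(9,0)·!9 = 1·133496 = 133496
  i=1: C(9,1)·!8 = 9·14833 = 133497
  i=2: C(9,2)·!7 = 36·1854 = 66744
  i=3: C(9,3)·!6 = 84·265 = 22260
  i=4: C(9,4)·!5 = 126·44 = 5544
  i=5: C(9,5)·!4 = 126·9 = 1134
  i=6: C(9,6)·!3 = 84·2 = 168
  i=7: C(9,7)·!2 = 36·1 = 36
Total = 362879.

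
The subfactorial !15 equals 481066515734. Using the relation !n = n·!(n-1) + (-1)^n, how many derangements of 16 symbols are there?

!16 = 16·481066515734 + 1 = 7697064251745.

7697064251745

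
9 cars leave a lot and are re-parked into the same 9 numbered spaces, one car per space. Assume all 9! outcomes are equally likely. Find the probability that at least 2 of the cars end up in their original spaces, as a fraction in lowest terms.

Favorable outcomes: Σ_{i≥2} C(9,i)·!(9-i) = 36·1854 + 84·265 + 126·44 + 126·9 + 84·2 + 36·1 + 9·0 + 1·1 = 95887.
Total outcomes: 9! = 362880.
Probability = 95887/362880 = 95887/362880.

95887/362880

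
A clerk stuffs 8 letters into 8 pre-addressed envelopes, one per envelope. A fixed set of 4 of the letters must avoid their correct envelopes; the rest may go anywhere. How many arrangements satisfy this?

Let A_j be the event that the j-th constrained one is fixed. By inclusion-exclusion over the 4 events:
Σ_{j=0}^{4} (-1)^j C(4,j)(8-j)!
= C(4,0)·8! - C(4,1)·7! + C(4,2)·6! - C(4,3)·5! + C(4,4)·4!
= 40320 - 20160 + 4320 - 480 + 24
= 24024

24024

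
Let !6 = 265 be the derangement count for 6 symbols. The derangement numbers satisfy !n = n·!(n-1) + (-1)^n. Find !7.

!7 = 7·265 - 1 = 1854.

1854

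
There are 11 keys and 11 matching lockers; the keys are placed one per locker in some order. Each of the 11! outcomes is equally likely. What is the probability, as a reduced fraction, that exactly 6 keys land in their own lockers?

11/21600

Favorable outcomes: C(11,6)·!5 = 462·44 = 20328.
Total outcomes: 11! = 39916800.
Probability = 20328/39916800 = 11/21600.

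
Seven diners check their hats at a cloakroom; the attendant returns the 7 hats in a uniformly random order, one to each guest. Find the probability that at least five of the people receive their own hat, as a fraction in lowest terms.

11/2520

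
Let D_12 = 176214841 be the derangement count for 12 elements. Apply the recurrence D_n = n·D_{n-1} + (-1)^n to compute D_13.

D_13 = 13·176214841 - 1 = 2290792932.

2290792932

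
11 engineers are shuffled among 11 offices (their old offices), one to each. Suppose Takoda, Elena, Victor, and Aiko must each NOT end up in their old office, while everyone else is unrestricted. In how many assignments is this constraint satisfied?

Inclusion-exclusion on the 4 forbidden self-matches:
Σ_{j=0}^{4} (-1)^j C(4,j)(11-j)!
= C(4,0)·11! - C(4,1)·10! + C(4,2)·9! - C(4,3)·8! + C(4,4)·7!
= 39916800 - 14515200 + 2177280 - 161280 + 5040
= 27422640

27422640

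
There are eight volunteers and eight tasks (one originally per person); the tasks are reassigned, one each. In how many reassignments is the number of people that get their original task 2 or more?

10655

Sum C(8,i)·!(8-i) for i = 2..8:
  i=2: C(8,2)·!6 = 28·265 = 7420
  i=3: C(8,3)·!5 = 56·44 = 2464
  i=4: C(8,4)·!4 = 70·9 = 630
  i=5: C(8,5)·!3 = 56·2 = 112
  i=6: C(8,6)·!2 = 28·1 = 28
  i=7: C(8,7)·!1 = 8·0 = 0
  i=8: C(8,8)·!0 = 1·1 = 1
Total = 10655.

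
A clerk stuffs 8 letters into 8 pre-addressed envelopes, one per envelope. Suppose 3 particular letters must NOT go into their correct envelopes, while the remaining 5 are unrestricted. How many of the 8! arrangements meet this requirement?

27240

Let A_j be the event that the j-th constrained one is fixed. By inclusion-exclusion over the 3 events:
Σ_{j=0}^{3} (-1)^j C(3,j)(8-j)!
= C(3,0)·8! - C(3,1)·7! + C(3,2)·6! - C(3,3)·5!
= 40320 - 15120 + 2160 - 120
= 27240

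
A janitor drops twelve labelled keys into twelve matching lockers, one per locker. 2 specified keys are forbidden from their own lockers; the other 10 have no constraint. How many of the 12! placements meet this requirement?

402796800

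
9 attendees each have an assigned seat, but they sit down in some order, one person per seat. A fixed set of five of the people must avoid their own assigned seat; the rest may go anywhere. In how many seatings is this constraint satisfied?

205056

Let A_j be the event that the j-th constrained one is fixed. By inclusion-exclusion over the 5 events:
Σ_{j=0}^{5} (-1)^j C(5,j)(9-j)!
= C(5,0)·9! - C(5,1)·8! + C(5,2)·7! - C(5,3)·6! + C(5,4)·5! - C(5,5)·4!
= 362880 - 201600 + 50400 - 7200 + 600 - 24
= 205056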